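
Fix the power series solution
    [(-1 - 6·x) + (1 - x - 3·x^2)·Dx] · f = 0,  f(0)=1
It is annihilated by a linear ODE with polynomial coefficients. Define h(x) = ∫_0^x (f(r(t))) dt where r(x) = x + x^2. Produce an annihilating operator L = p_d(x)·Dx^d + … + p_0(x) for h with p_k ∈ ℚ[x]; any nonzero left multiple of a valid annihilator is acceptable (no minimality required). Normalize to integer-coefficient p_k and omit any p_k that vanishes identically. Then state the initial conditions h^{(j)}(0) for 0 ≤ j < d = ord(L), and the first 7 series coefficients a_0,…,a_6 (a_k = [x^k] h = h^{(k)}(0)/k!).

L = (1 + 8·x + 18·x^2 + 12·x^3)·Dx + (-1 + x + 4·x^2 + 6·x^3 + 3·x^4)·Dx^2  (order 2).
h: a_k = 0, 1, 1/2, 5/3, 15/4, 44/5, 137/6, …
ICs: h(0) = 0, h′(0) = 1.

f: a_k = 1, 1, 4, 7, 19, 40, 97, …
L₀ from L_f via x↦r, Dx↦r'^{-1}Dx.
h=∫₀ˣh₀: take L = L₀·Dx.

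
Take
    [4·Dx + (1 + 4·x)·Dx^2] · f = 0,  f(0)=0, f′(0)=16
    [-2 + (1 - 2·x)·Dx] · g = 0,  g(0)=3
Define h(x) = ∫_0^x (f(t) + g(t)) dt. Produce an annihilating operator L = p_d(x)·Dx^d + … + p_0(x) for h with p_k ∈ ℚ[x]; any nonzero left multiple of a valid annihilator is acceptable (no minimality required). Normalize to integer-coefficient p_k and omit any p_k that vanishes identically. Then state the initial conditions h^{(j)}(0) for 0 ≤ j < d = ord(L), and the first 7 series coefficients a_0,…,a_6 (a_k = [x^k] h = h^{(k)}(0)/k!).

L = (-28 - 16·x)·Dx^2 + (1 - 40·x - 32·x^2)·Dx^3 + (1 + 3·x - 6·x^2 - 8·x^3)·Dx^4  (order 4).
h: a_k = 0, 3, 11, -20/3, 82/3, -208/5, 2288/15, …
ICs: h(0) = 0, h′(0) = 3, h′′(0) = 22, h′′′(0) = -40.

f: a_k = 0, 16, -32, 256/3, -256, 4096/5, -8192/3, …
g: a_k = 3, 6, 12, 24, 48, 96, 192, …
Sum ⇒ L₀ = lclm(L_f,L_g) in ℚ(x)⟨Dx⟩.
h=∫h₀ ⇒ L = L₀·Dx.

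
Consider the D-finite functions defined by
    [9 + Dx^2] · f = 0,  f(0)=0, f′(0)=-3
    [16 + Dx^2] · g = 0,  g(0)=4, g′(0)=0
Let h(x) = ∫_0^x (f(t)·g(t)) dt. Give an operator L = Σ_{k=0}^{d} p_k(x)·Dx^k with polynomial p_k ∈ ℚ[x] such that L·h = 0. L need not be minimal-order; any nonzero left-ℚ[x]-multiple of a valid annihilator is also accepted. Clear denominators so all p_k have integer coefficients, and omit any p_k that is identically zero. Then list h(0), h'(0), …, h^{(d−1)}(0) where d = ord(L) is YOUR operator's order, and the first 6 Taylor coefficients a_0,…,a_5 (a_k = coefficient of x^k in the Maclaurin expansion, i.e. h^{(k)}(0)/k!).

f: a_k = 0, -3, 0, 9/2, 0, -81/40, …
g: a_k = 4, 0, -32, 0, 128/3, 0, …
Product ⇒ symmetric product L₀, ord ≤ 4.
∫: right-multiply L₀ by Dx.
L = 49·Dx + 50·Dx^3 + Dx^5  (order 5).
h: a_k = 0, 0, -6, 0, 57/2, 0, …
ICs: h(0) = 0, h′(0) = 0, h′′(0) = -12, h′′′(0) = 0, h′′′′(0) = 684.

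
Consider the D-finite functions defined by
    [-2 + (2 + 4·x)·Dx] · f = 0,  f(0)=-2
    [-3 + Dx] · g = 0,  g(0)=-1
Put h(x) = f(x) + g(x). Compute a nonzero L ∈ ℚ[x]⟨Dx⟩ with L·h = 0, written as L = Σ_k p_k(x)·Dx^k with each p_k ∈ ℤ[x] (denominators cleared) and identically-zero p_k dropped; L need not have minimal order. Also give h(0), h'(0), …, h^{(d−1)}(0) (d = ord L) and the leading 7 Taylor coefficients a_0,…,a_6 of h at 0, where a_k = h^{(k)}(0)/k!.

f: a_k = -2, -2, 1, -1, 5/4, -7/4, 21/8, …
g: a_k = -1, -3, -9/2, -9/2, -27/8, -81/40, -81/80, …
Sum ⇒ L₀ = lclm(L_f,L_g) in ℚ(x)⟨Dx⟩.
L = (6 + 9·x) + (-5 - 18·x - 18·x^2)·Dx + (1 + 5·x + 6·x^2)·Dx^2  (order 2).
h: a_k = -3, -5, -7/2, -11/2, -17/8, -151/40, 129/80, …
ICs: h(0) = -3, h′(0) = -5.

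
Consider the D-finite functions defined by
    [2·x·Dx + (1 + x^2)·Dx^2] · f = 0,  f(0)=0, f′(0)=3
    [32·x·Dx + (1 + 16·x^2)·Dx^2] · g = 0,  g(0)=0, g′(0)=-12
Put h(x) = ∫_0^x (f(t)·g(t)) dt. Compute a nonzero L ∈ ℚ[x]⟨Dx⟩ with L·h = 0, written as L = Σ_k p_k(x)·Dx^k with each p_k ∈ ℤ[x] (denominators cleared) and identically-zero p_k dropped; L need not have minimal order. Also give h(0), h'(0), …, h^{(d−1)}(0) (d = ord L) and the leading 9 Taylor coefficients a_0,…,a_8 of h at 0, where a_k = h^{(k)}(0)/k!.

L = (-384·x - 10880·x^3 - 16384·x^5 + 34816·x^7 + 98304·x^9)·Dx^2 + (-68 - 3916·x^2 - 19584·x^4 - 14336·x^6 + 121856·x^8 + 147456·x^10)·Dx^3 + (-136·x - 2632·x^3 - 6528·x^5 + 16448·x^7 + 69632·x^9 + 49152·x^11)·Dx^4 + (-1 - 34·x^2 - 305·x^4 + 4880·x^8 + 8704·x^10 + 4096·x^12)·Dx^5  (order 5).
h: a_k = 0, 0, 0, -12, 0, 204/5, 0, -9572/35, 0, …
ICs: h(0) = 0, h′(0) = 0, h′′(0) = 0, h′′′(0) = -72, h′′′′(0) = 0.

f: a_k = 0, 3, 0, -1, 0, 3/5, 0, -3/7, 0, …
g: a_k = 0, -12, 0, 64, 0, -3072/5, 0, 49152/7, 0, …
L₀ := L_f ⊗_s L_g (sym. prod.), ord ≤ 4.
h=∫₀ˣh₀: take L = L₀·Dx.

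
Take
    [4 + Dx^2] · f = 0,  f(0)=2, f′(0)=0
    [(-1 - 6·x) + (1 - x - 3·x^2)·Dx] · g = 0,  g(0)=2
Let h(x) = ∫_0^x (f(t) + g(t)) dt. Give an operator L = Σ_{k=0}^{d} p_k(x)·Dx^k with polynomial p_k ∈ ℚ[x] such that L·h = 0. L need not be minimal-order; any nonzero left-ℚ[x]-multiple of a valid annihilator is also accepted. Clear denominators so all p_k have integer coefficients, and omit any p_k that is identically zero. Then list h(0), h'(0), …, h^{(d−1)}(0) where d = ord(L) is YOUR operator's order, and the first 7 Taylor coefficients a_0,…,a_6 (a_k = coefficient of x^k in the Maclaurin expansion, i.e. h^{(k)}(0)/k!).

f: a_k = 2, 0, -4, 0, 4/3, 0, -8/45, …
g: a_k = 2, 2, 8, 14, 38, 80, 194, …
h₀=f+g: left-lcm gives L₀, ord ≤ 3.
∫: right-multiply L₀ by Dx.
L = (-92 - 608·x - 512·x^2 - 1104·x^3 - 360·x^4 - 432·x^5)·Dx + (24 - 4·x - 24·x^2 - 80·x^3 - 180·x^4 - 216·x^5 - 216·x^6)·Dx^2 + (-23 - 152·x - 128·x^2 - 276·x^3 - 90·x^4 - 108·x^5)·Dx^3 + (6 - x - 6·x^2 - 20·x^3 - 45·x^4 - 54·x^5 - 54·x^6)·Dx^4  (order 4).
h: a_k = 0, 4, 1, 4/3, 7/2, 118/15, 40/3, …
ICs: h(0) = 0, h′(0) = 4, h′′(0) = 2, h′′′(0) = 8.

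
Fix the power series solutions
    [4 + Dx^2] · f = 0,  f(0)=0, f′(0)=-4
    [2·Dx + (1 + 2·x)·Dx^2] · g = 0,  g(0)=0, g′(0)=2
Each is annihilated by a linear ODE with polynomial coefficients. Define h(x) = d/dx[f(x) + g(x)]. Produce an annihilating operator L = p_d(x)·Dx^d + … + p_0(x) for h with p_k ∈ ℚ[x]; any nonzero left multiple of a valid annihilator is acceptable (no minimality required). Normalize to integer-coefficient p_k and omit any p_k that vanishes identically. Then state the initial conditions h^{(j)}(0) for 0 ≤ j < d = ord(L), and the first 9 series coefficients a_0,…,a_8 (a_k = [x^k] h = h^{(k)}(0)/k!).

L = (56 + 32·x + 32·x^2) + (12 + 40·x + 48·x^2 + 32·x^3)·Dx + (14 + 8·x + 8·x^2)·Dx^2 + (3 + 10·x + 12·x^2 + 8·x^3)·Dx^3  (order 3).
h: a_k = -2, -4, 16, -16, 88/3, -64, 5776/45, -256, 161272/315, …
ICs: h(0) = -2, h′(0) = -4, h′′(0) = 32.

f: a_k = 0, -4, 0, 8/3, 0, -8/15, 0, 16/315, 0, …
g: a_k = 0, 2, -2, 8/3, -4, 32/5, -32/3, 128/7, -32, …
f+g: L₀ = lclm(L_f,L_g), ord ≤ 2+2.
Differentiate: ansatz ord ≤ ord L₀ ⇒ L.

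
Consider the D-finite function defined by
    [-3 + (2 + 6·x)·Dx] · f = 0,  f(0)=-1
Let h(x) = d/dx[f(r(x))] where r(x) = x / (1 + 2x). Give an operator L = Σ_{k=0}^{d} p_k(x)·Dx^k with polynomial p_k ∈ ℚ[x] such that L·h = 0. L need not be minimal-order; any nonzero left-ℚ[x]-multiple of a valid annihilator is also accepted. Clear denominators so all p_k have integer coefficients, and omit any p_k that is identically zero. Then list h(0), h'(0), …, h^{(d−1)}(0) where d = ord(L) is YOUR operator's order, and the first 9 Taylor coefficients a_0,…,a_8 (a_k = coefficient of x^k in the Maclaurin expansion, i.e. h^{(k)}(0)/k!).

L = (-11 - 40·x) + (-2 - 14·x - 20·x^2)·Dx  (order 1).
h: a_k = -3/2, 33/4, -585/16, 4965/32, -169545/256, 1477503/512, -26328981/2048, 239121645/4096, -17638985385/65536, …
ICs: h(0) = -3/2.

f: a_k = -1, -3/2, 9/8, -27/16, 405/128, -1701/256, 15309/1024, -72171/2048, 2814669/32768, …
h₀=f(r): pull back L_f along r ⇒ L₀.
h₀' ⇒ L via d/dx closure of L₀.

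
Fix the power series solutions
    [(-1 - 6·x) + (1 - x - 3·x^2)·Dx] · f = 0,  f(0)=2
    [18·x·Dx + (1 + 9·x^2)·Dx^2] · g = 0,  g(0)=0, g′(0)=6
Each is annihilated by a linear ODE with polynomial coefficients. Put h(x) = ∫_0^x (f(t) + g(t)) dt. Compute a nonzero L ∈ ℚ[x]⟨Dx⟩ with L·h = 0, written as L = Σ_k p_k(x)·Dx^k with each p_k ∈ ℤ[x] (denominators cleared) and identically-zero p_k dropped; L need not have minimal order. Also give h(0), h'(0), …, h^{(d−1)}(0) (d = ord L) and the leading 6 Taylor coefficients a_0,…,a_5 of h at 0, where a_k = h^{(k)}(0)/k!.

f: a_k = 2, 2, 8, 14, 38, 80, …
g: a_k = 0, 6, 0, -18, 0, 486/5, …
Weyl lclm of L_f,L_g ⇒ L₀ (ord ≤ 3).
∫: right-multiply L₀ by Dx.
L = (-72 + 288·x + 4428·x^2 + 9720·x^3 + 33534·x^4 + 13122·x^6)·Dx^2 + (30 + 180·x + 144·x^2 + 1728·x^3 + 9153·x^4 + 23814·x^5 + 2187·x^6 + 13122·x^7)·Dx^3 + (-4 - 14·x - 114·x^2 + 36·x^3 - 459·x^4 + 1539·x^5 + 2430·x^6 + 729·x^7 + 2187·x^8)·Dx^4  (order 4).
h: a_k = 0, 2, 4, 8/3, -1, 38/5, …
ICs: h(0) = 0, h′(0) = 2, h′′(0) = 8, h′′′(0) = 16.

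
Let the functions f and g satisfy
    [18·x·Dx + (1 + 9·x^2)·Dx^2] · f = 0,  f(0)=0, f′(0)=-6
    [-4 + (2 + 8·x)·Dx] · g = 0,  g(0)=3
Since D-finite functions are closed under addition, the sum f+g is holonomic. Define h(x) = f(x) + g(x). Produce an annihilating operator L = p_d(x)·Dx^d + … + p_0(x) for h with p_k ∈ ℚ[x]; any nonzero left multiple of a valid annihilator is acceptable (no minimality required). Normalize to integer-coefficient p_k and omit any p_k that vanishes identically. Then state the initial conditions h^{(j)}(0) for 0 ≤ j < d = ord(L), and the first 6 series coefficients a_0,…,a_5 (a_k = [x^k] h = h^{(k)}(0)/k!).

L = (-36 - 360·x + 972·x^2 + 1944·x^3)·Dx + (-30 - 144·x - 18·x^2 + 3888·x^3 + 6804·x^4)·Dx^2 + (-2 + 10·x + 108·x^2 + 306·x^3 + 1134·x^4 + 1944·x^5)·Dx^3  (order 3).
h: a_k = 3, 0, -6, 30, -30, -66/5, …
ICs: h(0) = 3, h′(0) = 0, h′′(0) = -12.

f: a_k = 0, -6, 0, 18, 0, -486/5, …
g: a_k = 3, 6, -6, 12, -30, 84, …
f+g: L₀ = lclm(L_f,L_g), ord ≤ 2+1.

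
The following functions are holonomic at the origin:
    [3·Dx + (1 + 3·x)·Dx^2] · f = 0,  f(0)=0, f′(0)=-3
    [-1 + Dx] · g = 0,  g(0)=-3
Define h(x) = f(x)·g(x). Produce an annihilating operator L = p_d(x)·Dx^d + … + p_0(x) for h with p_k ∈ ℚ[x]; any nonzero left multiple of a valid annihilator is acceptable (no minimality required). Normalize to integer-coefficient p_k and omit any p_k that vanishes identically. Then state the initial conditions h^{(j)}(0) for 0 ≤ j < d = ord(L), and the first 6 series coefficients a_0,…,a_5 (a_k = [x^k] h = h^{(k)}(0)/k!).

L = (-2 + 3·x) + (1 - 6·x)·Dx + (1 + 3·x)·Dx^2  (order 2).
h: a_k = 0, 9, -9/2, 18, -39, 3867/40, …
ICs: h(0) = 0, h′(0) = 9.

f: a_k = 0, -3, 9/2, -9, 81/4, -243/5, …
g: a_k = -3, -3, -3/2, -1/2, -1/8, -1/40, …
f·g: L₀ = L_f ⊗_s L_g, ord ≤ 2·1.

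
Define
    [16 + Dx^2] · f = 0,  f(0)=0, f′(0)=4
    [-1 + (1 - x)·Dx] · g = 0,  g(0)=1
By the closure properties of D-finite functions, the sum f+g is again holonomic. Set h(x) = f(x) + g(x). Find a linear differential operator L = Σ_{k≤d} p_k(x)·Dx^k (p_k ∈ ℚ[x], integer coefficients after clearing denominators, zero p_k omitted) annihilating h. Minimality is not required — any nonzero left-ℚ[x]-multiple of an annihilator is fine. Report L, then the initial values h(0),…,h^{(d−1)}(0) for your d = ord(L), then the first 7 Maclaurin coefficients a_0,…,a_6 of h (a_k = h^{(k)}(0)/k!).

f: a_k = 0, 4, 0, -32/3, 0, 128/15, 0, …
g: a_k = 1, 1, 1, 1, 1, 1, 1, …
Sum ⇒ L₀ = lclm(L_f,L_g) in ℚ(x)⟨Dx⟩.
L = (-176 + 256·x - 128·x^2) + (144 - 400·x + 384·x^2 - 128·x^3)·Dx + (-11 + 16·x - 8·x^2)·Dx^2 + (9 - 25·x + 24·x^2 - 8·x^3)·Dx^3  (order 3).
h: a_k = 1, 5, 1, -29/3, 1, 143/15, 1, …
ICs: h(0) = 1, h′(0) = 5, h′′(0) = 2.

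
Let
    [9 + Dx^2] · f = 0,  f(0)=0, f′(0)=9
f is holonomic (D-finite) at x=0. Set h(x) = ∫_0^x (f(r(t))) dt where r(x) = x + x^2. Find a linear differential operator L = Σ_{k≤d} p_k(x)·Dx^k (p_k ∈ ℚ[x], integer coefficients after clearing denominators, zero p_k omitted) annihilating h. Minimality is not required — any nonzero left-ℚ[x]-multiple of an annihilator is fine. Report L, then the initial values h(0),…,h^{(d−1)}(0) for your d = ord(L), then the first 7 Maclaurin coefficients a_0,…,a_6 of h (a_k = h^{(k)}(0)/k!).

L = (9 + 54·x + 108·x^2 + 72·x^3)·Dx - 2·Dx^2 + (1 + 2·x)·Dx^3  (order 3).
h: a_k = 0, 0, 9/2, 3, -27/8, -81/10, -459/80, …
ICs: h(0) = 0, h′(0) = 0, h′′(0) = 9.

f: a_k = 0, 9, 0, -27/2, 0, 243/40, 0, …
L₀ from L_f via x↦r, Dx↦r'^{-1}Dx.
Integrate: L := L₀·Dx.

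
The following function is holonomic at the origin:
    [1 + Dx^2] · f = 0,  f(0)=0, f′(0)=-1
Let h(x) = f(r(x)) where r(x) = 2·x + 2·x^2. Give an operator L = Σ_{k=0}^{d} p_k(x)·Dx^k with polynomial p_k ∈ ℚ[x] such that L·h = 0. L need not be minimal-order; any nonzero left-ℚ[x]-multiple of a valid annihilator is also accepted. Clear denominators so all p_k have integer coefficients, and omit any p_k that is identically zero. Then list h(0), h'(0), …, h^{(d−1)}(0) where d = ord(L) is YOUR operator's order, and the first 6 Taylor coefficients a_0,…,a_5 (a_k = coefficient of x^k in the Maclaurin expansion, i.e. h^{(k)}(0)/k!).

L = (4 + 24·x + 48·x^2 + 32·x^3) - 2·Dx + (1 + 2·x)·Dx^2  (order 2).
h: a_k = 0, -2, -2, 4/3, 4, 56/15, …
ICs: h(0) = 0, h′(0) = -2.

f: a_k = 0, -1, 0, 1/6, 0, -1/120, …
L₀ from L_f via x↦r, Dx↦r'^{-1}Dx.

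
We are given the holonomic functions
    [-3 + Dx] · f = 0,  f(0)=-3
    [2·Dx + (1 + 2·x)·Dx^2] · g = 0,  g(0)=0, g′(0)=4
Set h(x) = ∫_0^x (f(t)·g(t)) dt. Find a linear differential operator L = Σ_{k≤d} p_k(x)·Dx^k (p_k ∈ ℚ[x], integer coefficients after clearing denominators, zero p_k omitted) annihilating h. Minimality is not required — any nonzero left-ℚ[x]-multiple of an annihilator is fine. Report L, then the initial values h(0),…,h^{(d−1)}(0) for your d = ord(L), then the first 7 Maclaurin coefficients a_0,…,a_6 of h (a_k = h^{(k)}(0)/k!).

L = (3 + 18·x)·Dx + (-4 - 12·x)·Dx^2 + (1 + 2·x)·Dx^3  (order 3).
h: a_k = 0, 0, -6, -8, -17/2, -24/5, -83/20, …
ICs: h(0) = 0, h′(0) = 0, h′′(0) = -12.

f: a_k = -3, -9, -27/2, -27/2, -81/8, -243/40, -243/80, …
g: a_k = 0, 4, -4, 16/3, -8, 64/5, -64/3, …
L₀ := L_f ⊗_s L_g (sym. prod.), ord ≤ 2.
Integrate: L := L₀·Dx.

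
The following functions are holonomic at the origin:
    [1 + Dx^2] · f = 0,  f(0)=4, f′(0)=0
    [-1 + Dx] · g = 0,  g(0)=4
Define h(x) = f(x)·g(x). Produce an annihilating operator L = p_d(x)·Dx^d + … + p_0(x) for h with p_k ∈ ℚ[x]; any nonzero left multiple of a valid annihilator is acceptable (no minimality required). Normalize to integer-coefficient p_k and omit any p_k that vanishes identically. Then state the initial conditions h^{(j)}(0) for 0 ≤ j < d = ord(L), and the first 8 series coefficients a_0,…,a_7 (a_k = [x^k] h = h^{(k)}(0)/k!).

f: a_k = 4, 0, -2, 0, 1/6, 0, -1/180, 0, …
g: a_k = 4, 4, 2, 2/3, 1/6, 1/30, 1/180, 1/1260, …
Sym-product of L_f,L_g gives L₀ (≤ ord 2).
L = 2 - 2·Dx + Dx^2  (order 2).
h: a_k = 16, 16, 0, -16/3, -8/3, -8/15, 0, 8/315, …
ICs: h(0) = 16, h′(0) = 16.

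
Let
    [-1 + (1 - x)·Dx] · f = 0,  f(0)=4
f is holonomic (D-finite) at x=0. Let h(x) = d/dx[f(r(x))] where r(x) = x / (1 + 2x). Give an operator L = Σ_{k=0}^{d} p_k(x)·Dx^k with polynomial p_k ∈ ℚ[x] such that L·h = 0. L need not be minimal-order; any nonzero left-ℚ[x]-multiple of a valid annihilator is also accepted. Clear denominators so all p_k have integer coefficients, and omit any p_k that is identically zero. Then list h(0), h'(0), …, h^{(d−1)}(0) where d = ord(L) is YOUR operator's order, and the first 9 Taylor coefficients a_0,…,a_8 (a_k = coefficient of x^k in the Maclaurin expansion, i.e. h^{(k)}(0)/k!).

L = -4 + (-2 - 2·x)·Dx  (order 1).
h: a_k = 4, -8, 12, -16, 20, -24, 28, -32, 36, …
ICs: h(0) = 4.

f: a_k = 4, 4, 4, 4, 4, 4, 4, 4, 4, …
f∘r: x↦r, Dx↦Dx/r' in L_f ⇒ L₀.
Derive L from L₀ (diff closure).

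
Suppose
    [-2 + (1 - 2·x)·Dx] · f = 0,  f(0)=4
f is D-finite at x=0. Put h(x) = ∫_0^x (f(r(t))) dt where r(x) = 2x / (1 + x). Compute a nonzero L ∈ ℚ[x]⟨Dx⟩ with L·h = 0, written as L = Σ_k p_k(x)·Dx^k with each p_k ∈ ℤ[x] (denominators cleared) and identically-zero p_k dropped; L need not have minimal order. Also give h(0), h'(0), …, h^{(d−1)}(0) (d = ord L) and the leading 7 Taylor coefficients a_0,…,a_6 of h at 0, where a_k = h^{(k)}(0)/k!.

f: a_k = 4, 8, 16, 32, 64, 128, 256, …
Change of var in L_f (x↦r) gives L₀.
∫: right-multiply L₀ by Dx.
L = 4·Dx + (-1 + 2·x + 3·x^2)·Dx^2  (order 2).
h: a_k = 0, 4, 8, 16, 36, 432/5, 216, …
ICs: h(0) = 0, h′(0) = 4.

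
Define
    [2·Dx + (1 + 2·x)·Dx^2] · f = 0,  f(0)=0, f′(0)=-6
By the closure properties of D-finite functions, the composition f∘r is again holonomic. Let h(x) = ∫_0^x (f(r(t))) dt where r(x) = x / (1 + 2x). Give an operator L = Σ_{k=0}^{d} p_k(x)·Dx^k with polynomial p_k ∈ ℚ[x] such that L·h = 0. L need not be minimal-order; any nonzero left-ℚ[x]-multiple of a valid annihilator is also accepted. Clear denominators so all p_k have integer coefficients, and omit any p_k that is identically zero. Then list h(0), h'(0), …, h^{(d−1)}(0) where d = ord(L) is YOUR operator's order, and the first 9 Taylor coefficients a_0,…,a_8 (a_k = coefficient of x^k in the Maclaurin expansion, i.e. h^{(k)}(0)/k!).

L = (6 + 16·x)·Dx^2 + (1 + 6·x + 8·x^2)·Dx^3  (order 3).
h: a_k = 0, 0, -3, 6, -14, 36, -496/5, 288, -6096/7, …
ICs: h(0) = 0, h′(0) = 0, h′′(0) = -6.

f: a_k = 0, -6, 6, -8, 12, -96/5, 32, -384/7, 96, …
h₀=f(r): pull back L_f along r ⇒ L₀.
Integrate: L := L₀·Dx.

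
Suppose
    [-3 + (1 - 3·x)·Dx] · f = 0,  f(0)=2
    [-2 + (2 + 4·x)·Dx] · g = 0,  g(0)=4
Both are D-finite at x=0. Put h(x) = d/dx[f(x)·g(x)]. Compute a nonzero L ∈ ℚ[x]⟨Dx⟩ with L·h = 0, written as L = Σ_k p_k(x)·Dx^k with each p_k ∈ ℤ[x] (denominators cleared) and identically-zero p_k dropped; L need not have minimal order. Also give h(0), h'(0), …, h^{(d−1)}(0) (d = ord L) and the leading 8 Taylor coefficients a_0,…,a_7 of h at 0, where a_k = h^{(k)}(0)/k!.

L = (23 + 72·x + 27·x^2) + (-4 + x + 27·x^2 + 18·x^3)·Dx  (order 1).
h: a_k = 32, 184, 840, 3340, 12560, 45153, 158151, 1084035/2, …
ICs: h(0) = 32.

f: a_k = 2, 6, 18, 54, 162, 486, 1458, 4374, …
g: a_k = 4, 4, -2, 2, -5/2, 7/2, -21/4, 33/4, …
L₀ := L_f ⊗_s L_g (sym. prod.), ord ≤ 1.
Derive L from L₀ (diff closure).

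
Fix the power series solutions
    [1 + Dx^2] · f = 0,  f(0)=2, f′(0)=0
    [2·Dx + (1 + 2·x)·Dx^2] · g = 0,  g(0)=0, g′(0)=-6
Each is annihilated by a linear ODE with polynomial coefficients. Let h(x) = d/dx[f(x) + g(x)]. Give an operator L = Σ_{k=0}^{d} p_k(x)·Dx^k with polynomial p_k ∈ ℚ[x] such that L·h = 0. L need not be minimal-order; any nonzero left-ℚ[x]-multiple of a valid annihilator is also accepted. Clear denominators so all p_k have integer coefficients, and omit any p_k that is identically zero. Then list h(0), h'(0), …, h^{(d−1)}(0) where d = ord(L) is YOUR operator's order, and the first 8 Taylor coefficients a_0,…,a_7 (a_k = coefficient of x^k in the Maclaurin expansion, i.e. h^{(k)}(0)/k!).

L = (50 + 8·x + 8·x^2) + (9 + 22·x + 12·x^2 + 8·x^3)·Dx + (50 + 8·x + 8·x^2)·Dx^2 + (9 + 22·x + 12·x^2 + 8·x^3)·Dx^3  (order 3).
h: a_k = -6, 10, -24, 145/3, -96, 11519/60, -384, 1935361/2520, …
ICs: h(0) = -6, h′(0) = 10, h′′(0) = -48.

f: a_k = 2, 0, -1, 0, 1/12, 0, -1/360, 0, …
g: a_k = 0, -6, 6, -8, 12, -96/5, 32, -384/7, …
Weyl lclm of L_f,L_g ⇒ L₀ (ord ≤ 4).
h=h₀': d/dx-closure on L₀ ⇒ L.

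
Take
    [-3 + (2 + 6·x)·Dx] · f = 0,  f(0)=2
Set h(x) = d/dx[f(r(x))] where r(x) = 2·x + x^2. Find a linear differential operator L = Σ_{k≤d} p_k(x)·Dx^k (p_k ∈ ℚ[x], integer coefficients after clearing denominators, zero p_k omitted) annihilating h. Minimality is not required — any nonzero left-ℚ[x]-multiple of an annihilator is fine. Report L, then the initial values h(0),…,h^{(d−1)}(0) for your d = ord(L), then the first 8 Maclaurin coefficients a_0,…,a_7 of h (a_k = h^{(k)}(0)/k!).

L = -2 + (-1 - 7·x - 9·x^2 - 3·x^3)·Dx  (order 1).
h: a_k = 6, -12, 54, -252, 1215, -5994, 30051, -152442, …
ICs: h(0) = 6.

f: a_k = 2, 3, -9/4, 27/8, -405/64, 1701/128, -15309/512, 72171/1024, …
L₀ from L_f via x↦r, Dx↦r'^{-1}Dx.
Differentiate: ansatz ord ≤ ord L₀ ⇒ L.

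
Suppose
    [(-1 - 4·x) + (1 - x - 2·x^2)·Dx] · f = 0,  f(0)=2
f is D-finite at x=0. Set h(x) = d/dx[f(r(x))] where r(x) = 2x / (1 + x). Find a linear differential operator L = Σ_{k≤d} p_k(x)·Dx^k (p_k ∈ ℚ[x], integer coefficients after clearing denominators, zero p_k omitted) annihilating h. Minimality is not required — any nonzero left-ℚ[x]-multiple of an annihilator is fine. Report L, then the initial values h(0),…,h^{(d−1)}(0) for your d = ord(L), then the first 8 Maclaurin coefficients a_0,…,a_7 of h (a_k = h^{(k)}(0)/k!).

f: a_k = 2, 2, 6, 10, 22, 42, 86, 170, …
L₀ from L_f via x↦r, Dx↦r'^{-1}Dx.
Differentiate: ansatz ord ≤ ord L₀ ⇒ L.
L = (10 + 54·x + 270·x^2 + 162·x^3) + (-1 - 10·x + 90·x^3 + 81·x^4)·Dx  (order 1).
h: a_k = 4, 40, 108, 720, 1620, 9720, 20412, 116640, …
ICs: h(0) = 4.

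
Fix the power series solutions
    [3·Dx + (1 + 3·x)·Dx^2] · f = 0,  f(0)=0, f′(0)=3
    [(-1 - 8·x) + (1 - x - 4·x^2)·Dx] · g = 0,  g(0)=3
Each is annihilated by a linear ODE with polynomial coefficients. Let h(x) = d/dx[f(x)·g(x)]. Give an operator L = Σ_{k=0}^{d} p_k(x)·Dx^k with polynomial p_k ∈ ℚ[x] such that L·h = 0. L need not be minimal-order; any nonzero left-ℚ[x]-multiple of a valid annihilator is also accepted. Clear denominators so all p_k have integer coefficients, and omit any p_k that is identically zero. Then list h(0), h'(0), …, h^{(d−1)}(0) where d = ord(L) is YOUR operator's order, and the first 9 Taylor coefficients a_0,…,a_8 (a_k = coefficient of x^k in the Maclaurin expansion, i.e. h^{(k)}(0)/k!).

f: a_k = 0, 3, -9/2, 9, -81/4, 243/5, -243/2, 2187/7, -6561/8, …
g: a_k = 3, 3, 15, 27, 87, 195, 543, 1323, 3495, …
L₀ := L_f ⊗_s L_g (sym. prod.), ord ≤ 2.
Derive L from L₀ (diff closure).
L = (444 + 2376·x + 5184·x^2) + (15 + 381·x + 2592·x^2 + 4032·x^3)·Dx + (-11 - 70·x - 19·x^2 + 468·x^3 + 576·x^4)·Dx^2  (order 2).
h: a_k = 9, -9, 351/2, -81, 7191/4, -5157/10, 64107/4, -144099/35, 38315349/280, …
ICs: h(0) = 9, h′(0) = -9.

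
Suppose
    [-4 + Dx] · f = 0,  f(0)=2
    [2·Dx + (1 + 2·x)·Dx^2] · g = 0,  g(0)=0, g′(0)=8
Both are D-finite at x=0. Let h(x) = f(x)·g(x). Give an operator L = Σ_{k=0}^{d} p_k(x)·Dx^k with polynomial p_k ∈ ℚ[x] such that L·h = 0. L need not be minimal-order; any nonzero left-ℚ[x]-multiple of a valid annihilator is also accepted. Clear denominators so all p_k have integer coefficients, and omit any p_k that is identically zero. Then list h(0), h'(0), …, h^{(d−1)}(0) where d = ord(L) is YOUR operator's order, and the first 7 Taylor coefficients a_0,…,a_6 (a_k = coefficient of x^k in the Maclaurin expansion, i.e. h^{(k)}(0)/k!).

f: a_k = 2, 8, 16, 64/3, 64/3, 256/15, 512/45, …
g: a_k = 0, 8, -8, 32/3, -16, 128/5, -128/3, …
L₀ := L_f ⊗_s L_g (sym. prod.), ord ≤ 2.
L = (8 + 32·x) + (-6 - 16·x)·Dx + (1 + 2·x)·Dx^2  (order 2).
h: a_k = 0, 16, 48, 256/3, 96, 1408/15, 512/9, …
ICs: h(0) = 0, h′(0) = 16.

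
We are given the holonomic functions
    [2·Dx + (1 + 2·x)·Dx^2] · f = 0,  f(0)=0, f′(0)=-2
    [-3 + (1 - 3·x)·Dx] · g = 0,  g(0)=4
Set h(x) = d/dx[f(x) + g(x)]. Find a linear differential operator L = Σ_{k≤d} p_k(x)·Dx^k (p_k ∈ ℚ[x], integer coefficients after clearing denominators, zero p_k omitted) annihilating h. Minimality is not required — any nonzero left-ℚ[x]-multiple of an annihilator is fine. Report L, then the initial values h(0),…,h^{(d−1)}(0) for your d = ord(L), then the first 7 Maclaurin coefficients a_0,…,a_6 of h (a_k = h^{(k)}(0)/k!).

L = (-78 - 36·x) + (-23 - 132·x - 72·x^2)·Dx + (4 - x - 27·x^2 - 18·x^3)·Dx^2  (order 2).
h: a_k = 10, 76, 316, 1312, 4828, 17560, 61108, …
ICs: h(0) = 10, h′(0) = 76.

f: a_k = 0, -2, 2, -8/3, 4, -32/5, 32/3, …
g: a_k = 4, 12, 36, 108, 324, 972, 2916, …
Sum ⇒ L₀ = lclm(L_f,L_g) in ℚ(x)⟨Dx⟩.
h=h₀': d/dx-closure on L₀ ⇒ L.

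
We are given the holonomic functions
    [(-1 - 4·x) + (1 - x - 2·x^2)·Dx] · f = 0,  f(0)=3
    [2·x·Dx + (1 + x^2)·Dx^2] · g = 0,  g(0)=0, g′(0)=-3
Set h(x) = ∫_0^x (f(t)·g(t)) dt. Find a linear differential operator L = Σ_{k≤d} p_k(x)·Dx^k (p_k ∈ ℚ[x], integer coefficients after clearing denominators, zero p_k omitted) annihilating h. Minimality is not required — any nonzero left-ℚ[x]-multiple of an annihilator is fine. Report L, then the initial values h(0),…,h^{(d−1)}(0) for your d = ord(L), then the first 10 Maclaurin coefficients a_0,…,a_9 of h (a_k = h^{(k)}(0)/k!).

f: a_k = 3, 3, 9, 15, 33, 63, 129, 255, 513, 1023, …
g: a_k = 0, -3, 0, 1, 0, -3/5, 0, 3/7, 0, -1/3, …
Sym-product of L_f,L_g gives L₀ (≤ ord 2).
h=∫₀ˣh₀: take L = L₀·Dx.
L = (4 + 2·x + 12·x^2)·Dx + (2 + 6·x + 4·x^2 + 12·x^3)·Dx^2 + (-1 + x + x^2 + x^3 + 2·x^4)·Dx^3  (order 3).
h: a_k = 0, 0, -9/2, -3, -6, -42/5, -153/10, -879/35, -6267/140, -552/7, …
ICs: h(0) = 0, h′(0) = 0, h′′(0) = -9.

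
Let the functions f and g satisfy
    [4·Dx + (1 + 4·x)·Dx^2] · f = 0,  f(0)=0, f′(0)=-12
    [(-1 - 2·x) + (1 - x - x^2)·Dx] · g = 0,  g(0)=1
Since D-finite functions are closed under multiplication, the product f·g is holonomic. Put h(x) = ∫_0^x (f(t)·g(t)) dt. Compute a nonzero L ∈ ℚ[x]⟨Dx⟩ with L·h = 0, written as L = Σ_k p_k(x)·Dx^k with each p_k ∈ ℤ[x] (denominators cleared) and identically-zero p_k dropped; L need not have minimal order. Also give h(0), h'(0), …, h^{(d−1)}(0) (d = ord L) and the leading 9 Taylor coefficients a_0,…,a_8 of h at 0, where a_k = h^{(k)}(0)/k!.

f: a_k = 0, -12, 24, -64, 192, -3072/5, 2048, -49152/7, 24576, …
g: a_k = 1, 1, 2, 3, 5, 8, 13, 21, 34, …
Sym-product of L_f,L_g gives L₀ (≤ ord 2).
∫: right-multiply L₀ by Dx.
L = (6 + 16·x)·Dx + (-2 + 16·x + 20·x^2)·Dx^2 + (-1 - 3·x + 5·x^2 + 4·x^3)·Dx^3  (order 3).
h: a_k = 0, 0, -6, 4, -16, 28, -1346/15, 8248/35, -51717/70, …
ICs: h(0) = 0, h′(0) = 0, h′′(0) = -12.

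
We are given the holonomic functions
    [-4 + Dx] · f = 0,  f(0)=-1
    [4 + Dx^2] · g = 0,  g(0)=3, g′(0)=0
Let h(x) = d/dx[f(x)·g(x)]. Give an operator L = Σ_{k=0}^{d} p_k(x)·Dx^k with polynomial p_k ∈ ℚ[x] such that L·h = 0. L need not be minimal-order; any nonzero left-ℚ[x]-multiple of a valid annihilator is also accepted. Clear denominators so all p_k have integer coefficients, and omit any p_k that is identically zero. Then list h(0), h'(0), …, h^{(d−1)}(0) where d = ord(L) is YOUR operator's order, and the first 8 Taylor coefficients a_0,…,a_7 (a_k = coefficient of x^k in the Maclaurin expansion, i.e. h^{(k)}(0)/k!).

f: a_k = -1, -4, -8, -32/3, -32/3, -128/15, -256/45, -1024/315, …
g: a_k = 3, 0, -6, 0, 2, 0, -4/15, 0, …
Sym-product of L_f,L_g gives L₀ (≤ ord 2).
h=h₀': d/dx-closure on L₀ ⇒ L.
L = 20 - 8·Dx + Dx^2  (order 2).
h: a_k = -12, -36, -24, 56, 152, 936/5, 2224/15, 8432/105, …
ICs: h(0) = -12, h′(0) = -36.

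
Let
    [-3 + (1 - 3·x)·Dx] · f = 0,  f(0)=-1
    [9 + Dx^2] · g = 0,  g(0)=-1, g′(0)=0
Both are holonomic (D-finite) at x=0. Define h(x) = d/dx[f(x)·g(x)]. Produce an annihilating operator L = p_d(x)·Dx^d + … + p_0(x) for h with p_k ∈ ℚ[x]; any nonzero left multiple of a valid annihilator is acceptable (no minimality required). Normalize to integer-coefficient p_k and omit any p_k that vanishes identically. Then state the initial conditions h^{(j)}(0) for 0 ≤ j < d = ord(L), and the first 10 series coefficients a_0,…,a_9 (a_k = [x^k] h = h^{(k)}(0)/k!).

f: a_k = -1, -3, -9, -27, -81, -243, -729, -2187, -6561, -19683, …
g: a_k = -1, 0, 9/2, 0, -27/8, 0, 81/80, 0, -729/4480, 0, …
h₀=f·g: eliminate ⇒ L₀, order ≤ 1·2.
Derive L from L₀ (diff closure).
L = (-9 - 54·x + 81·x^2) + (-6 + 18·x)·Dx + (1 - 6·x + 9·x^2)·Dx^2  (order 2).
h: a_k = 3, 9, 81/2, 351/2, 5265/8, 94527/40, 661689/80, 3176253/112, 85758831/896, 1429313121/4480, …
ICs: h(0) = 3, h′(0) = 9.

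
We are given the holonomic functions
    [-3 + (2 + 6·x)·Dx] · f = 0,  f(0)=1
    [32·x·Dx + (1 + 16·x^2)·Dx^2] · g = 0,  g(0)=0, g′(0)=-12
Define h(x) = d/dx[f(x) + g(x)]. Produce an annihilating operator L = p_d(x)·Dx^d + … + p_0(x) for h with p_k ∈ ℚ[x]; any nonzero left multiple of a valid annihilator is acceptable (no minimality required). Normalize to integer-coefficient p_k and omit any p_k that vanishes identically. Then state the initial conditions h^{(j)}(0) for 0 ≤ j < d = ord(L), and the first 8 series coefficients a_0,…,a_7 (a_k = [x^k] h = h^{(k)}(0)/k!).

L = (-192 - 1440·x + 9216·x^2 + 13824·x^3) + (-155 - 768·x + 4128·x^2 + 36864·x^3 + 48384·x^4)·Dx + (-6 + 110·x + 576·x^2 + 2624·x^3 + 10752·x^4 + 13824·x^5)·Dx^2  (order 2).
h: a_k = -21/2, -9/4, 3153/16, -405/32, -777927/256, -45927/512, 101168493/2048, -2814669/4096, …
ICs: h(0) = -21/2, h′(0) = -9/4.

f: a_k = 1, 3/2, -9/8, 27/16, -405/128, 1701/256, -15309/1024, 72171/2048, …
g: a_k = 0, -12, 0, 64, 0, -3072/5, 0, 49152/7, …
f+g: L₀ = lclm(L_f,L_g), ord ≤ 1+2.
h₀' ⇒ L via d/dx closure of L₀.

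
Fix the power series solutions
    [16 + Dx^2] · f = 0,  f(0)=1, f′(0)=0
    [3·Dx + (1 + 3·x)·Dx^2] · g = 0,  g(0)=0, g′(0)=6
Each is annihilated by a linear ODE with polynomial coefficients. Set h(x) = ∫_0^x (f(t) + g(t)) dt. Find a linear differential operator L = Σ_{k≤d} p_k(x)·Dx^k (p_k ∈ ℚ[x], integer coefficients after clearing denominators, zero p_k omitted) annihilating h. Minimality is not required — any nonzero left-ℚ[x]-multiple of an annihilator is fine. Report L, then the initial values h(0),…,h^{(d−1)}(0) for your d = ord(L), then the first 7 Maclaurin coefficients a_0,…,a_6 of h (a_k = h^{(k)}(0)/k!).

L = (1680 + 2304·x + 3456·x^2)·Dx^2 + (272 + 1584·x + 3456·x^2 + 3456·x^3)·Dx^3 + (105 + 144·x + 216·x^2)·Dx^4 + (17 + 99·x + 216·x^2 + 216·x^3)·Dx^5  (order 5).
h: a_k = 0, 1, 3, -17/3, 9/2, -179/30, 81/5, …
ICs: h(0) = 0, h′(0) = 1, h′′(0) = 6, h′′′(0) = -34, h′′′′(0) = 108.

f: a_k = 1, 0, -8, 0, 32/3, 0, -256/45, …
g: a_k = 0, 6, -9, 18, -81/2, 486/5, -243, …
f+g: L₀ = lclm(L_f,L_g), ord ≤ 2+2.
h=∫h₀ ⇒ L = L₀·Dx.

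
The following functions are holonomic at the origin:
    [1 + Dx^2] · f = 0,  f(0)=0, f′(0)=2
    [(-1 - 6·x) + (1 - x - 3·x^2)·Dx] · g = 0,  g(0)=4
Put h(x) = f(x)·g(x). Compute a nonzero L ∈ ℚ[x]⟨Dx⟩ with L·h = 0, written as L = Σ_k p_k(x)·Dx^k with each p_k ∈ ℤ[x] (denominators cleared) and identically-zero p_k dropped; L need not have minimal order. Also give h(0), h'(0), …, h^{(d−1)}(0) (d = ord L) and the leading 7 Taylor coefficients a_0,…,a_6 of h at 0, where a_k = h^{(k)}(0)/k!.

L = (5 + x + 3·x^2) + (2 + 12·x)·Dx + (-1 + x + 3·x^2)·Dx^2  (order 2).
h: a_k = 0, 8, 8, 92/3, 164/3, 2201/15, 4661/15, …
ICs: h(0) = 0, h′(0) = 8.

f: a_k = 0, 2, 0, -1/3, 0, 1/60, 0, …
g: a_k = 4, 4, 16, 28, 76, 160, 388, …
h₀=f·g: eliminate ⇒ L₀, order ≤ 2·1.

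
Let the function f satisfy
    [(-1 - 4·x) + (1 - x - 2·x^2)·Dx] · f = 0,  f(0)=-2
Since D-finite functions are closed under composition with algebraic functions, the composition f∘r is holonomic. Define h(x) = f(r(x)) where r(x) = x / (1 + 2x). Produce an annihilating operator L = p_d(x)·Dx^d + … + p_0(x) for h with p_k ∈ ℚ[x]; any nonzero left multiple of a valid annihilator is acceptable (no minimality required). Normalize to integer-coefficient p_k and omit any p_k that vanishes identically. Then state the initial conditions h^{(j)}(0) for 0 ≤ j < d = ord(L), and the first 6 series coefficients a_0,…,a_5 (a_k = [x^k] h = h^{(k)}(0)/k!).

L = (-1 - 6·x) + (1 + 5·x + 6·x^2)·Dx  (order 1).
h: a_k = -2, -2, -2, 6, -18, 54, …
ICs: h(0) = -2.

f: a_k = -2, -2, -6, -10, -22, -42, …
h₀=f(r): pull back L_f along r ⇒ L₀.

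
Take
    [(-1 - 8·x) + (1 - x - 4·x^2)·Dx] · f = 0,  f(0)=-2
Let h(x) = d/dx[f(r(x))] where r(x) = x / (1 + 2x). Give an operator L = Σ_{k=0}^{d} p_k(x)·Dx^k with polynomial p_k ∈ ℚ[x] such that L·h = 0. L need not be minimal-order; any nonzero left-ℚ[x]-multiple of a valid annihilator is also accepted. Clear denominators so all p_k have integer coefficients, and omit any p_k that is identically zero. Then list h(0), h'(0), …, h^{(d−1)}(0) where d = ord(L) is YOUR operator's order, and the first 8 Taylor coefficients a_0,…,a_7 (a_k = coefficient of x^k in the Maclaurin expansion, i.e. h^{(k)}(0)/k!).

f: a_k = -2, -2, -10, -18, -58, -130, -362, -882, …
h₀=f(r): pull back L_f along r ⇒ L₀.
Differentiate: ansatz ord ≤ ord L₀ ⇒ L.
L = (6 + 12·x + 72·x^2 + 80·x^3) + (-1 - 15·x - 54·x^2 - 36·x^3 + 40·x^4)·Dx  (order 1).
h: a_k = -2, -12, 42, -216, 950, -4068, 16898, -68784, …
ICs: h(0) = -2.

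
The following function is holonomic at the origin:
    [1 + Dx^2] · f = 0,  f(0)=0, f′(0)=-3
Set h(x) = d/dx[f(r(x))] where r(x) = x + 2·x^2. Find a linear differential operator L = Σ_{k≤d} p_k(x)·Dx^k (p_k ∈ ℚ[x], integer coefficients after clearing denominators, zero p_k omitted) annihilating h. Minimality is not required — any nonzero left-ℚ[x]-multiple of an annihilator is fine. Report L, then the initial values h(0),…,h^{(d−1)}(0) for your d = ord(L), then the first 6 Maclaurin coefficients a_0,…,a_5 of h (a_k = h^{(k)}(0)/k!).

f: a_k = 0, -3, 0, 1/2, 0, -1/40, …
h₀=f(r): pull back L_f along r ⇒ L₀.
h=h₀': d/dx-closure on L₀ ⇒ L.
L = (49 + 16·x + 96·x^2 + 256·x^3 + 256·x^4) + (-12 - 48·x)·Dx + (1 + 8·x + 16·x^2)·Dx^2  (order 2).
h: a_k = -3, -12, 3/2, 12, 239/8, 45/2, …
ICs: h(0) = -3, h′(0) = -12.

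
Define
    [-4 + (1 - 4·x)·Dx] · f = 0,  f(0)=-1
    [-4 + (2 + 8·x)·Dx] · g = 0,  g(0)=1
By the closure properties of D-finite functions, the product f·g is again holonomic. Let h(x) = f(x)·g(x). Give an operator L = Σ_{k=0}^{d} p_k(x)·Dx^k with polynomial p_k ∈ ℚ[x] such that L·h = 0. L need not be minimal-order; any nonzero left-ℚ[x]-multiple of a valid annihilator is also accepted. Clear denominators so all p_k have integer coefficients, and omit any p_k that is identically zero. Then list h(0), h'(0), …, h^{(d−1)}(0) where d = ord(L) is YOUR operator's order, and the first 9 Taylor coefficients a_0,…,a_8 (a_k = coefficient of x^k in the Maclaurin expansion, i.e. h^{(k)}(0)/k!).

f: a_k = -1, -4, -16, -64, -256, -1024, -4096, -16384, -65536, …
g: a_k = 1, 2, -2, 4, -10, 28, -84, 264, -858, …
h₀=f·g: eliminate ⇒ L₀, order ≤ 1·1.
L = (6 + 8·x) + (-1 + 16·x^2)·Dx  (order 1).
h: a_k = -1, -6, -22, -92, -358, -1460, -5756, -23288, -92294, …
ICs: h(0) = -1.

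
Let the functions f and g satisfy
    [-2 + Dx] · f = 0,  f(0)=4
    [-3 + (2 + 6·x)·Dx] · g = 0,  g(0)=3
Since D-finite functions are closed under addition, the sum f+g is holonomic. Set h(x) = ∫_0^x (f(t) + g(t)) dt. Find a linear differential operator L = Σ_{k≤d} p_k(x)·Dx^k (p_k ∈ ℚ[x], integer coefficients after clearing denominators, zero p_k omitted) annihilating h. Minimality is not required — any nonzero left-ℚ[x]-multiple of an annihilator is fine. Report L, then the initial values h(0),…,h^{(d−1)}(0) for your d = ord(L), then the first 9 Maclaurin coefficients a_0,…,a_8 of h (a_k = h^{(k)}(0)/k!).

L = (42 + 72·x)·Dx + (-25 - 96·x - 144·x^2)·Dx^2 + (2 + 30·x + 72·x^2)·Dx^3  (order 3).
h: a_k = 0, 7, 25/4, 37/24, 499/192, -2621/1920, 80641/23040, -2050331/322560, 68267131/5160960, …
ICs: h(0) = 0, h′(0) = 7, h′′(0) = 25/2.

f: a_k = 4, 8, 8, 16/3, 8/3, 16/15, 16/45, 32/315, 8/315, …
g: a_k = 3, 9/2, -27/8, 81/16, -1215/128, 5103/256, -45927/1024, 216513/2048, -8444007/32768, …
f+g: L₀ = lclm(L_f,L_g), ord ≤ 1+1.
h=∫₀ˣh₀: take L = L₀·Dx.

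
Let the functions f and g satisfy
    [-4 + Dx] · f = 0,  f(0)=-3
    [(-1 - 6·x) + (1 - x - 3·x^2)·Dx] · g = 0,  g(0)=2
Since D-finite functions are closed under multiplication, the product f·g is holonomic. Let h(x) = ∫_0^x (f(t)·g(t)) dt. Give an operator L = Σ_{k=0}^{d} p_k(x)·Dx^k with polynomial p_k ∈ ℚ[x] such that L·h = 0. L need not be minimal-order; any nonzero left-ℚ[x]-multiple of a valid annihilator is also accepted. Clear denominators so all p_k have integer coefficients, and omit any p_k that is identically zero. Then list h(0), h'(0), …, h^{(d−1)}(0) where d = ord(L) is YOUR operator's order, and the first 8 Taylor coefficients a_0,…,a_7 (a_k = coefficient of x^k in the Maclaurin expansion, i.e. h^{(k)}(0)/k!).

L = (5 + 2·x - 12·x^2)·Dx + (-1 + x + 3·x^2)·Dx^2  (order 2).
h: a_k = 0, -6, -15, -32, -125/2, -602/5, -3508/15, -1390/3, …
ICs: h(0) = 0, h′(0) = -6.

f: a_k = -3, -12, -24, -32, -32, -128/5, -256/15, -1024/105, …
g: a_k = 2, 2, 8, 14, 38, 80, 194, 434, …
Sym-product of L_f,L_g gives L₀ (≤ ord 1).
h=∫h₀ ⇒ L = L₀·Dx.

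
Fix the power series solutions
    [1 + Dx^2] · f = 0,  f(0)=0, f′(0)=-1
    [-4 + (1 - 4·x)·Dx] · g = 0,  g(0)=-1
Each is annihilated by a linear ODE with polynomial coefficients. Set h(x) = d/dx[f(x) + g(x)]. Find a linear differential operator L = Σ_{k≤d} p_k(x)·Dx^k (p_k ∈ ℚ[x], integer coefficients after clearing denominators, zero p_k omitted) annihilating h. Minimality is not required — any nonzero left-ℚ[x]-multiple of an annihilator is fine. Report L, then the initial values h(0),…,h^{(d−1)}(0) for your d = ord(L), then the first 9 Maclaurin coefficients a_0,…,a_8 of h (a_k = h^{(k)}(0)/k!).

f: a_k = 0, -1, 0, 1/6, 0, -1/120, 0, 1/5040, 0, …
g: a_k = -1, -4, -16, -64, -256, -1024, -4096, -16384, -65536, …
h₀=f+g: left-lcm gives L₀, ord ≤ 3.
Differentiate: ansatz ord ≤ ord L₀ ⇒ L.
L = (1544 - 64·x + 128·x^2) + (-97 + 396·x - 48·x^2 + 64·x^3)·Dx + (1544 - 64·x + 128·x^2)·Dx^2 + (-97 + 396·x - 48·x^2 + 64·x^3)·Dx^3  (order 3).
h: a_k = -5, -32, -383/2, -1024, -122881/24, -24576, -82575359/720, -524288, -95126814721/40320, …
ICs: h(0) = -5, h′(0) = -32, h′′(0) = -383.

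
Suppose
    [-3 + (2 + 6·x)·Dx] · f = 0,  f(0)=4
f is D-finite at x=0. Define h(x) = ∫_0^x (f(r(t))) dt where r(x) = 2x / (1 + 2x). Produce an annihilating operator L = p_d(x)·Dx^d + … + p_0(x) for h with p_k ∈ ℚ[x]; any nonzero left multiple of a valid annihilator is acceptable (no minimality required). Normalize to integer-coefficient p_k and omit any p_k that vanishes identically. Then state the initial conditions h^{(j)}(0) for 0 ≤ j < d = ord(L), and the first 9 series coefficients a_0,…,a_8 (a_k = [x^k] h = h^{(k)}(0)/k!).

f: a_k = 4, 6, -9/2, 27/4, -405/32, 1701/64, -15309/256, 72171/512, -2814669/8192, …
L₀ from L_f via x↦r, Dx↦r'^{-1}Dx.
∫: right-multiply L₀ by Dx.
L = -3·Dx + (1 + 10·x + 16·x^2)·Dx^2  (order 2).
h: a_k = 0, 4, 6, -14, 87/2, -1677/10, 3023/4, -106305/28, 658335/32, …
ICs: h(0) = 0, h′(0) = 4.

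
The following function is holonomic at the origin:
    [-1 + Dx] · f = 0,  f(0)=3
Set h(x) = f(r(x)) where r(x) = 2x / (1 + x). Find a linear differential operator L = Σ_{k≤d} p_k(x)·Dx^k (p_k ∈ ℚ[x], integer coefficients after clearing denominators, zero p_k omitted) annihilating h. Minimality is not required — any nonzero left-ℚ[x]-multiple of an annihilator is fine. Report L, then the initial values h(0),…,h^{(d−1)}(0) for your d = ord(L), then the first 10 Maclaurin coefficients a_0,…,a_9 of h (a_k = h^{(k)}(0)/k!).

f: a_k = 3, 3, 3/2, 1/2, 1/8, 1/40, 1/240, 1/1680, 1/13440, 1/120960, …
Change of var in L_f (x↦r) gives L₀.
L = -2 + (1 + 2·x + x^2)·Dx  (order 1).
h: a_k = 3, 6, 0, -2, 2, -6/5, 4/15, 10/21, -32/35, 142/135, …
ICs: h(0) = 3.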